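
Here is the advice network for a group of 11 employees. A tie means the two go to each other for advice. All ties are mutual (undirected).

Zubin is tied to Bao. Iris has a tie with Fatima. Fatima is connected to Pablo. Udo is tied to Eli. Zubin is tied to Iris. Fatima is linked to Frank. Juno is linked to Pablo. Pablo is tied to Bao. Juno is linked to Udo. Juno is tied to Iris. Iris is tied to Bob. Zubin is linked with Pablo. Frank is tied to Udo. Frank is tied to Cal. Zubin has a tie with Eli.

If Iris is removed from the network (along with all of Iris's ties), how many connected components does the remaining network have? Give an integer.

2

Without Iris, the remaining ties split the others into: {Bao, Cal, Eli, Fatima, Frank, Juno, Pablo, Udo, Zubin}; {Bob}.
That's 2 separate components.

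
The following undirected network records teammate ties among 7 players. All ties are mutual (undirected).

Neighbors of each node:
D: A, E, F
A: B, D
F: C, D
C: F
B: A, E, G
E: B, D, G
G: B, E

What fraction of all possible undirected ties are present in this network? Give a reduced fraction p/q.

There are 8 edges and 7 nodes, so the maximum possible is C(7,2) = 21.
Density = 8/21.

8/21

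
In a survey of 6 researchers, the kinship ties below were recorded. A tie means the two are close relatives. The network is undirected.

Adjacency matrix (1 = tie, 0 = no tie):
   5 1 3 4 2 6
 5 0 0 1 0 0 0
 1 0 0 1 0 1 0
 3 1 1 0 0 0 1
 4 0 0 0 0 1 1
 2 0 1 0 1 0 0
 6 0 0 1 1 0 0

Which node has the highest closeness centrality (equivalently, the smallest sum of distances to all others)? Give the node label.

3

Farness (sum of distances to all others) for each node — 1:8, 2:9, 3:7, 4:9, 5:11, 6:8.
The smallest farness is 7, for 3, so 3 has the highest closeness.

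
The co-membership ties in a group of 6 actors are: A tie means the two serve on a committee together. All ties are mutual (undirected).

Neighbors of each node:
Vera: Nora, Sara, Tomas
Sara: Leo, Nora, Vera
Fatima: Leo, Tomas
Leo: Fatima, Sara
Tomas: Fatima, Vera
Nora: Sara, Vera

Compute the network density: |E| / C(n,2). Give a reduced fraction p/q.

7/15

There are 7 edges and 6 nodes, so the maximum possible is C(6,2) = 15.
Density = 7/15.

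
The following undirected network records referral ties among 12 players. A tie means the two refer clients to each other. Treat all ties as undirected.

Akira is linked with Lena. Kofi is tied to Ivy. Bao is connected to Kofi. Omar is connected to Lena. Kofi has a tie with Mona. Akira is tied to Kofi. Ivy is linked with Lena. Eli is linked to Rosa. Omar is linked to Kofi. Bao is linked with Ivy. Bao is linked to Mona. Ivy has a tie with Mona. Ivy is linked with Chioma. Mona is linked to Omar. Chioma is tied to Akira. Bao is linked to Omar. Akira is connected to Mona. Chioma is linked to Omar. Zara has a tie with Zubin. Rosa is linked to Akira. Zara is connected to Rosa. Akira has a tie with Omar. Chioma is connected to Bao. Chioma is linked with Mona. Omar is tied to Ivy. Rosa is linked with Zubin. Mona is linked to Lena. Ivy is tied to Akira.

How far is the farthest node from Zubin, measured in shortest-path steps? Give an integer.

Distances from Zubin: Akira:2, Bao:4, Chioma:3, Eli:2, Ivy:3, Kofi:3, Lena:3, Mona:3, Omar:3, Rosa:1, Zara:1.
The largest is 4 (to Bao), so the eccentricity of Zubin is 4.

4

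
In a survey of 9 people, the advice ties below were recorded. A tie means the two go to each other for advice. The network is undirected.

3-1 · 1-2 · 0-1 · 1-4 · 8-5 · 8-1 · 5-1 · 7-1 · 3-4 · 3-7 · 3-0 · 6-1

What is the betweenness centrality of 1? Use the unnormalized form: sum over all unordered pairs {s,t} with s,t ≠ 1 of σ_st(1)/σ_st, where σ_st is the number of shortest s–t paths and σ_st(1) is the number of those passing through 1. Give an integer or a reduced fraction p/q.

45/2

Pairs whose geodesics pass through 1 — 5–6: 1; 5–2: 1; 5–0: 1; 5–7: 1; 5–4: 1; 5–3: 1; 6–2: 1; 6–8: 1; 6–0: 1; 6–7: 1; 6–4: 1; 6–3: 1; 2–8: 1; 2–0: 1 … (+10 more pairs).
All other pairs contribute 0.
Summing the contributions gives betweenness(1) = 45/2.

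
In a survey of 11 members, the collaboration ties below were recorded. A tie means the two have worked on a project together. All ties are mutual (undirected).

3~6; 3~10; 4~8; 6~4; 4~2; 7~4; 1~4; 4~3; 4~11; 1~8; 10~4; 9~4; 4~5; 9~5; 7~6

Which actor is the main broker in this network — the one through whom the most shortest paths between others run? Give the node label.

4

Unnormalized betweenness of each node: 1:0, 2:0, 3:1/2, 4:39, 5:0, 6:1/2, 7:0, 8:0, 9:0, 10:0, 11:0.
4 has the largest value, 39, making it the main broker — the node through which the most shortest paths run.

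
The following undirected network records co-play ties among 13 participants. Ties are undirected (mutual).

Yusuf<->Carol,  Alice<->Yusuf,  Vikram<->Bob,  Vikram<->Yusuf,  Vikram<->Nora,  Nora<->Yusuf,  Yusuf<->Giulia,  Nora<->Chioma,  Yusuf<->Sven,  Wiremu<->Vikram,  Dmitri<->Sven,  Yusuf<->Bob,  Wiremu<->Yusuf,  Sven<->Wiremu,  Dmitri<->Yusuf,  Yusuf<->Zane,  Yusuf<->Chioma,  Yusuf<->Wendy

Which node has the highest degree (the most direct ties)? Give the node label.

Degrees — Alice:1, Bob:2, Carol:1, Chioma:2, Dmitri:2, Giulia:1, Nora:3, Sven:3, Vikram:4, Wendy:1, Wiremu:3, Yusuf:12, Zane:1.
The maximum is 12, attained only by Yusuf.

Yusuf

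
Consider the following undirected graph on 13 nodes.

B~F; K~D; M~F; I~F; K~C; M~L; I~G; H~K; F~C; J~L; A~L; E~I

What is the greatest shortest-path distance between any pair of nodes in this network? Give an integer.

6

Eccentricity of each node (its greatest distance to any other): A:6, B:4, C:4, D:6, E:5, F:3, G:5, H:6, I:4, J:6, K:5, L:5, M:4.
The maximum eccentricity is 6, realized for instance by the pair A–H via A – L – M – F – C – K – H. So the diameter is 6.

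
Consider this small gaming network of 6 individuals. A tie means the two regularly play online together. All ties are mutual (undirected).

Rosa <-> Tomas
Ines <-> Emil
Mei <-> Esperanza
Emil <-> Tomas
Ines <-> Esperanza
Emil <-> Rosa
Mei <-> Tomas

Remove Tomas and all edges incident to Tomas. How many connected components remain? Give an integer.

1

Tomas's neighbors (Emil, Mei, and Rosa) remain reachable from one another through other ties, so the rest of the network stays in one piece.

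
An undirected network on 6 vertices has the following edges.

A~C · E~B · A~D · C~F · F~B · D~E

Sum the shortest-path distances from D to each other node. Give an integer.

Distances from D: A:1, B:2, C:2, E:1, F:3.
Sum = 1 + 2 + 2 + 1 + 3 = 9.

9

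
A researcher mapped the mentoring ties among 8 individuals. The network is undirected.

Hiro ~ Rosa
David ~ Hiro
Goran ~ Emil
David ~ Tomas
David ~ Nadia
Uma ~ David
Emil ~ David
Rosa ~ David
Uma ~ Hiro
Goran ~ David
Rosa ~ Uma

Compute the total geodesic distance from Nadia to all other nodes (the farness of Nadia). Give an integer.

13

Distances from Nadia: David:1, Emil:2, Goran:2, Hiro:2, Rosa:2, Tomas:2, Uma:2.
Sum = 1 + 2 + 2 + 2 + 2 + 2 + 2 = 13.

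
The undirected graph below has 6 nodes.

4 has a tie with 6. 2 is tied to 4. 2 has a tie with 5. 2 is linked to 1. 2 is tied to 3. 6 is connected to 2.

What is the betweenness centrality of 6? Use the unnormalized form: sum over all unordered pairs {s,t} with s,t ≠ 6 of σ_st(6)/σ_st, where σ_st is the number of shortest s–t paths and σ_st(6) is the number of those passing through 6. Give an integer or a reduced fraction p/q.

No shortest path between any pair of other nodes passes through 6.
Summing the contributions gives betweenness(6) = 0.

0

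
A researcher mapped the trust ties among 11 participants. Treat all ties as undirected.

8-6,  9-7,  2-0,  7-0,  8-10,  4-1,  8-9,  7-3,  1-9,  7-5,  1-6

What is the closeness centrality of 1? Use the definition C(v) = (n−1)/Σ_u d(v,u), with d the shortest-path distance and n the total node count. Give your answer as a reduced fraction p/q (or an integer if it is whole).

Distances from 1: 0:3, 2:4, 3:3, 4:1, 5:3, 6:1, 7:2, 8:2, 9:1, 10:3. Sum = 23.
n = 11, so closeness = 10/23.

10/23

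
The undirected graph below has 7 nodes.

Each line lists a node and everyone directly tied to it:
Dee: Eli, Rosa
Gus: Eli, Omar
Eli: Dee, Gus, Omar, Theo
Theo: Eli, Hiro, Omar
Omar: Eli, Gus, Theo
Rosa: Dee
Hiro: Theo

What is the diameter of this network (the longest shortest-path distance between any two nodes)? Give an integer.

4

Eccentricity of each node (its greatest distance to any other): Dee:3, Eli:2, Gus:3, Hiro:4, Omar:3, Rosa:4, Theo:3.
The maximum eccentricity is 4, realized for instance by the pair Hiro–Rosa via Hiro – Theo – Eli – Dee – Rosa. So the diameter is 4.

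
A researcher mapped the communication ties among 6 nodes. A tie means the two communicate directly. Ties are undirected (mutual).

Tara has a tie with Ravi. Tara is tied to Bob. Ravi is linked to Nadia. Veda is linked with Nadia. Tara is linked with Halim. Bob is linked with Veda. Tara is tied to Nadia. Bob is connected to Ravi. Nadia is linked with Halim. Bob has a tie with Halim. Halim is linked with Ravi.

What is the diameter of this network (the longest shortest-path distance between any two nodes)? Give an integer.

Eccentricity of each node (its greatest distance to any other): Bob:2, Halim:2, Nadia:2, Ravi:2, Tara:2, Veda:2.
The maximum eccentricity is 2, realized for instance by the pair Veda–Tara via Veda – Nadia – Tara. So the diameter is 2.

2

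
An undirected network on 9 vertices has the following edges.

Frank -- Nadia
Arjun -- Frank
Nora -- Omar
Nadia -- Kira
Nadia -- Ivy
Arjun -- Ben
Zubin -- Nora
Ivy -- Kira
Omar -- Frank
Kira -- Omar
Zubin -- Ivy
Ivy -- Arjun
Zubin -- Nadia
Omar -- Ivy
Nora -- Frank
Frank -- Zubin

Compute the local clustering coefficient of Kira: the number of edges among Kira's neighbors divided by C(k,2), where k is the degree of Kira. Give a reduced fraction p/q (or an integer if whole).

2/3

Kira's neighbors: Ivy, Nadia, and Omar (k = 3).
Possible neighbor pairs: C(3,2) = 3. Edges among them: Ivy–Nadia, Ivy–Omar → e = 2.
Clustering(Kira) = 2/3.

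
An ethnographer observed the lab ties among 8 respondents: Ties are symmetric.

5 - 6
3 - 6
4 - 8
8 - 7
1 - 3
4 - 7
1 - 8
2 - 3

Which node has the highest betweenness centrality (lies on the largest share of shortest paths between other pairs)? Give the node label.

Unnormalized betweenness of each node: 1:12, 2:0, 3:14, 4:0, 5:0, 6:6, 7:0, 8:10.
3 has the largest value, 14, making it the main broker — the node through which the most shortest paths run.

3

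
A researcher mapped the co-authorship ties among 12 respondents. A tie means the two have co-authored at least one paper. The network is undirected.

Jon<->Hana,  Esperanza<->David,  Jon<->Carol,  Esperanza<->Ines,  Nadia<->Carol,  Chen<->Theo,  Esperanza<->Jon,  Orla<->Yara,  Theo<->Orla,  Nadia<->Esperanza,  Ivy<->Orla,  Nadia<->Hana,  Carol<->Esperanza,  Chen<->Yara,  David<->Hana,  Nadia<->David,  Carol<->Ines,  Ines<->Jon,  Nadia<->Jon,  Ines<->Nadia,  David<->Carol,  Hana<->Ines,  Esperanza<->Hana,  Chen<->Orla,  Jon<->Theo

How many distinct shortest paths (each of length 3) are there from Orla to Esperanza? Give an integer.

The shortest distance is 3, and the only length-3 path is Orla–Theo–Jon–Esperanza. So there is exactly 1 shortest path.

1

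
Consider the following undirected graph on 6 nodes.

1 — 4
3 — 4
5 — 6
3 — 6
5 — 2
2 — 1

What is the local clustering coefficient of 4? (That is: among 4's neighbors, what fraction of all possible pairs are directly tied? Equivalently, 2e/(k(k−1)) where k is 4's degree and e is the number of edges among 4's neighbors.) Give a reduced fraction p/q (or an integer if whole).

0

4's neighbors: 1 and 3 (k = 2).
Possible neighbor pairs: C(2,2) = 1. Edges among them: none → e = 0.
Clustering(4) = 0/1.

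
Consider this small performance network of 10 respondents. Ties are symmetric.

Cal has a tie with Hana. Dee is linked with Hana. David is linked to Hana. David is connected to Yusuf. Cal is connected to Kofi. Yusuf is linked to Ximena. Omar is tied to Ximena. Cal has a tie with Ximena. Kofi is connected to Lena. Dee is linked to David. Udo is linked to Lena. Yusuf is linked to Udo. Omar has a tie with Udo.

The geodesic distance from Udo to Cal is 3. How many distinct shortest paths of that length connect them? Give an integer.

3

The shortest distance is 3. The length-3 paths are: Udo–Lena–Kofi–Cal; Udo–Omar–Ximena–Cal; Udo–Yusuf–Ximena–Cal.
That gives 3 distinct shortest paths.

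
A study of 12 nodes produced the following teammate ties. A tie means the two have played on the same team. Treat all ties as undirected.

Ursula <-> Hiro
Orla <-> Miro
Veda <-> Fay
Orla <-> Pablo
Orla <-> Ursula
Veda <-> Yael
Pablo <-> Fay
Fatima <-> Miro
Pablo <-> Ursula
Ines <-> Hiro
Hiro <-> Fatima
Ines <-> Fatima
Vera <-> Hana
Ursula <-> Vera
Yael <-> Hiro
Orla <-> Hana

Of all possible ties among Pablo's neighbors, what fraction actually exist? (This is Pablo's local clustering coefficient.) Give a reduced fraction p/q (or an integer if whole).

Pablo's neighbors: Fay, Orla, and Ursula (k = 3).
Possible neighbor pairs: C(3,2) = 3. Edges among them: Orla–Ursula → e = 1.
Clustering(Pablo) = 1/3.

1/3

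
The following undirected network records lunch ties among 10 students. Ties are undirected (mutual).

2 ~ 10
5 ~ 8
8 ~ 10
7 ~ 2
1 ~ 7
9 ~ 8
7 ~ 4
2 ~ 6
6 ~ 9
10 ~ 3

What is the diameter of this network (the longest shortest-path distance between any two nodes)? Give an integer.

Eccentricity of each node (its greatest distance to any other): 1:5, 2:3, 3:4, 4:5, 5:5, 6:3, 7:4, 8:4, 9:4, 10:3.
The maximum eccentricity is 5, realized for instance by the pair 4–5 via 4 – 7 – 2 – 10 – 8 – 5. So the diameter is 5.

5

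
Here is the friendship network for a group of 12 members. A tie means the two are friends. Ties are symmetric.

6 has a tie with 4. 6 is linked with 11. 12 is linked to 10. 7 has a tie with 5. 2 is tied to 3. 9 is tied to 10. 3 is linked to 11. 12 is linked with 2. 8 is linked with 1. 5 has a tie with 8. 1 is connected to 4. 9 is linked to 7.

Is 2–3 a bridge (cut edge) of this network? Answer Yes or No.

Even without that edge, 2 still reaches 3 via 2 – 12 – 10 – 9 – 7 – 5 – 8 – 1 – 4 – 6 – 11 – 3, so the network stays connected. Not a bridge.

No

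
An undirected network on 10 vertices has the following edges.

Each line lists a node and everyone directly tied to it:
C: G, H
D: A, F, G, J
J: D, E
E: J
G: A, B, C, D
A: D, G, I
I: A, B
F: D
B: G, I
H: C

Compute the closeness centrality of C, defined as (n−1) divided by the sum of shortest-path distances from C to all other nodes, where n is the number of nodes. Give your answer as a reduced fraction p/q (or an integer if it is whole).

3/7

Distances from C: A:2, B:2, D:2, E:4, F:3, G:1, H:1, I:3, J:3. Sum = 21.
n = 10, so closeness = 9/21 = 3/7.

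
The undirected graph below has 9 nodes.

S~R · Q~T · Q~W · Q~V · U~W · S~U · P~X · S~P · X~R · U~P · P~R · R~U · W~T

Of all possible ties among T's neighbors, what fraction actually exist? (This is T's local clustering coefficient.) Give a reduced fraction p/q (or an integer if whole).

1

T's neighbors: Q and W (k = 2).
Possible neighbor pairs: C(2,2) = 1. Edges among them: Q–W → e = 1.
Clustering(T) = 1/1.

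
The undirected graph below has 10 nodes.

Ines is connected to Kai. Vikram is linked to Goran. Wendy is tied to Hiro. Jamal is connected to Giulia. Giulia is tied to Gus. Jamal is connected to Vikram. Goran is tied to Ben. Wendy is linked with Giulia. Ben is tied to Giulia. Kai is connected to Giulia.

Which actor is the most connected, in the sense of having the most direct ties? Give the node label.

Degrees — Ben:2, Giulia:5, Goran:2, Gus:1, Hiro:1, Ines:1, Jamal:2, Kai:2, Vikram:2, Wendy:2.
The maximum is 5, attained only by Giulia.

Giulia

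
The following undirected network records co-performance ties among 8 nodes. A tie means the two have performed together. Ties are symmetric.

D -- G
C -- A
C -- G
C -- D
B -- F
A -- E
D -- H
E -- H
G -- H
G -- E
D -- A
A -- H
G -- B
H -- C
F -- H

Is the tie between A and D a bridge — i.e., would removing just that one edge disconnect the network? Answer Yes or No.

Even without that edge, A still reaches D via A – C – D, so the network stays connected. Not a bridge.

No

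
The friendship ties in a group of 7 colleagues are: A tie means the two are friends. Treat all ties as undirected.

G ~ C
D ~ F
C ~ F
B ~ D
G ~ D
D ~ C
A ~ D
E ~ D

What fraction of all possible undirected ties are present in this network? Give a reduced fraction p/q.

There are 8 edges and 7 nodes, so the maximum possible is C(7,2) = 21.
Density = 8/21.

8/21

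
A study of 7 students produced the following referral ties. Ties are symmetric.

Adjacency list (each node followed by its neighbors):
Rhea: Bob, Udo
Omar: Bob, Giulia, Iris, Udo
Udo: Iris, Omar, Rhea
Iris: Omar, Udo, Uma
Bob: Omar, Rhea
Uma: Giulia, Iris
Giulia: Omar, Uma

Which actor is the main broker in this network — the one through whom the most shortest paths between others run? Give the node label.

Unnormalized betweenness of each node: Bob:1, Giulia:1, Iris:3, Omar:6, Rhea:1/2, Udo:3, Uma:1/2.
Omar has the largest value, 6, making it the main broker — the node through which the most shortest paths run.

Omar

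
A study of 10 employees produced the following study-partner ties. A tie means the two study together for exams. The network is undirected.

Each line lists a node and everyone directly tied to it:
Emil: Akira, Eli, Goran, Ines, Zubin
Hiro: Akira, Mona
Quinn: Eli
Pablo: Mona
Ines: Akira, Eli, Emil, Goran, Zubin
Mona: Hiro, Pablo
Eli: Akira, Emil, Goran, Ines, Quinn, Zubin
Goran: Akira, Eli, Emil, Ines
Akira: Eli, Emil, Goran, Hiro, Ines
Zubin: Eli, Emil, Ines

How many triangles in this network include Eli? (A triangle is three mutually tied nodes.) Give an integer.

Eli's neighbors: Akira, Emil, Goran, Ines, Quinn, and Zubin.
Neighbor pairs that are themselves tied: Eli–Akira–Emil; Eli–Akira–Goran; Eli–Akira–Ines; Eli–Emil–Goran; Eli–Emil–Ines; Eli–Emil–Zubin; Eli–Goran–Ines; Eli–Ines–Zubin. Each forms one triangle with Eli, for 8 in total.

8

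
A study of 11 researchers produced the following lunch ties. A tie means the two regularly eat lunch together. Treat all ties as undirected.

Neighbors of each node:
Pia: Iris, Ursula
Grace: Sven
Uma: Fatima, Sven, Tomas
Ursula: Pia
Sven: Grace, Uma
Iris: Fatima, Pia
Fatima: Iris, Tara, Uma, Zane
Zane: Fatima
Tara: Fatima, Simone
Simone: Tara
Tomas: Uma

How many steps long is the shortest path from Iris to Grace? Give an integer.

One shortest route is Iris – Fatima – Uma – Sven – Grace, which uses 4 edges, and at distance 3 from Iris we only reach {Simone, Sven, Tomas}, which does not include Grace. So d(Iris,Grace) = 4.

4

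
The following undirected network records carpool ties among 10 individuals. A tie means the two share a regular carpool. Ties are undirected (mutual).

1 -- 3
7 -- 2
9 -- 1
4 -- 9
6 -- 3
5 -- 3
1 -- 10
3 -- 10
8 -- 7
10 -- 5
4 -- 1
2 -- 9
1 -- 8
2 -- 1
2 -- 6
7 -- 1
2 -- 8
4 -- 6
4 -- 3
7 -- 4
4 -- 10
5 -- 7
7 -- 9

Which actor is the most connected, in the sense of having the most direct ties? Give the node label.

Degrees — 1:7, 2:5, 3:5, 4:6, 5:3, 6:3, 7:6, 8:3, 9:4, 10:4.
The maximum is 7, attained only by 1.

1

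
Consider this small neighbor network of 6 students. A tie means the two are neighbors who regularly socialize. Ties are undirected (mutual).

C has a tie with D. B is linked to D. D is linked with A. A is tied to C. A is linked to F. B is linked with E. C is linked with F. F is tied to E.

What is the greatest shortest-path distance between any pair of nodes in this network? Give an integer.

2

Eccentricity of each node (its greatest distance to any other): A:2, B:2, C:2, D:2, E:2, F:2.
The maximum eccentricity is 2, realized for instance by the pair D–F via D – A – F. So the diameter is 2.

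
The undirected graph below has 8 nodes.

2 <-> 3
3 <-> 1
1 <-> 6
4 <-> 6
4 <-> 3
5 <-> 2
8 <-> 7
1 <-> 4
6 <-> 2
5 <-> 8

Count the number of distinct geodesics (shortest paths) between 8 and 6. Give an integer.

The shortest distance is 3, and the only length-3 path is 8–5–2–6. So there is exactly 1 shortest path.

1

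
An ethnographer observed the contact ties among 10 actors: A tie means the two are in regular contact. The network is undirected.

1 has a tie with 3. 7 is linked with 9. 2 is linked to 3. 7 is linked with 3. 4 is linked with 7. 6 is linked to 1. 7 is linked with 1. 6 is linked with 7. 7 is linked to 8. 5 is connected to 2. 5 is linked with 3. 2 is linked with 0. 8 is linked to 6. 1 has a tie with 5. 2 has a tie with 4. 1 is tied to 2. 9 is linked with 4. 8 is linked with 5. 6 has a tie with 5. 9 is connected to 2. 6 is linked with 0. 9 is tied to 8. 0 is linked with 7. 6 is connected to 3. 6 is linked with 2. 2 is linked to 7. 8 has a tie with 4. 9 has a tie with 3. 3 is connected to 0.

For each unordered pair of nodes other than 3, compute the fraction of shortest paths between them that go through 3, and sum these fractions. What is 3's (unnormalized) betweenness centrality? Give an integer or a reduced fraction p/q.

61/30

Pairs whose geodesics pass through 3 — 1–9: 1/3; 1–0: 1/4; 9–6: 1/4; 9–5: 1/3; 9–0: 1/3; 7–5: 1/5; 5–0: 1/3.
All other pairs contribute 0.
Summing the contributions gives betweenness(3) = 61/30.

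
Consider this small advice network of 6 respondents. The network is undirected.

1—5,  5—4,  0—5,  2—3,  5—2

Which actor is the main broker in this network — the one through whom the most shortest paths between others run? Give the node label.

Unnormalized betweenness of each node: 0:0, 1:0, 2:4, 3:0, 4:0, 5:9.
5 has the largest value, 9, making it the main broker — the node through which the most shortest paths run.

5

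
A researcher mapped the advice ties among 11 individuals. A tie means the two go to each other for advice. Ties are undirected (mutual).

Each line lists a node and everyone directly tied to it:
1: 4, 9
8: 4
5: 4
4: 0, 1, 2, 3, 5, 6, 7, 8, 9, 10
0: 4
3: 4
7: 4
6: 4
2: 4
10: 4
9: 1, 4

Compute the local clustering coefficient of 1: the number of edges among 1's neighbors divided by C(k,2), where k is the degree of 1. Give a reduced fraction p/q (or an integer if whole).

1's neighbors: 4 and 9 (k = 2).
Possible neighbor pairs: C(2,2) = 1. Edges among them: 4–9 → e = 1.
Clustering(1) = 1/1.

1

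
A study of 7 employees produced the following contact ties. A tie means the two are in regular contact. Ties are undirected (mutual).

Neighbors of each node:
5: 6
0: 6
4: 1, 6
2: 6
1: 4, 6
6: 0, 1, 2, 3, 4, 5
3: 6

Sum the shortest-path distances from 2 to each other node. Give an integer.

Distances from 2: 0:2, 1:2, 3:2, 4:2, 5:2, 6:1.
Sum = 2 + 2 + 2 + 2 + 2 + 1 = 11.

11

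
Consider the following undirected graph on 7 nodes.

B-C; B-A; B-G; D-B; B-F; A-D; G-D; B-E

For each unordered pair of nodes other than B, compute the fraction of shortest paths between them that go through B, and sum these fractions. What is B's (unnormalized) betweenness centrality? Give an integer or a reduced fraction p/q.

25/2

Pairs whose geodesics pass through B — G–F: 1; G–E: 1; G–C: 1; G–A: 1/2; F–E: 1; F–D: 1; F–C: 1; F–A: 1; E–D: 1; E–C: 1; E–A: 1; D–C: 1; C–A: 1.
All other pairs contribute 0.
Summing the contributions gives betweenness(B) = 25/2.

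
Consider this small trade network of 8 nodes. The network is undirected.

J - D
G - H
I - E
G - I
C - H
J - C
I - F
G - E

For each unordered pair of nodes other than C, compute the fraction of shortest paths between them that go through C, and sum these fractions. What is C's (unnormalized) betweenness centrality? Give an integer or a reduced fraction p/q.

10

Pairs whose geodesics pass through C — I–J: 1; I–D: 1; J–F: 1; J–G: 1; J–H: 1; J–E: 1; D–F: 1; D–G: 1; D–H: 1; D–E: 1.
All other pairs contribute 0.
Summing the contributions gives betweenness(C) = 10.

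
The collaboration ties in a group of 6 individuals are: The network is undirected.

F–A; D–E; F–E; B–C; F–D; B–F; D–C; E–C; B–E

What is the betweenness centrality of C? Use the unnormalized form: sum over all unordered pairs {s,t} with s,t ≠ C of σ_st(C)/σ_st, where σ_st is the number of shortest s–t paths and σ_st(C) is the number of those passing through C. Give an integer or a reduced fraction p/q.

Pairs whose geodesics pass through C — D–B: 1/3.
All other pairs contribute 0.
Summing the contributions gives betweenness(C) = 1/3.

1/3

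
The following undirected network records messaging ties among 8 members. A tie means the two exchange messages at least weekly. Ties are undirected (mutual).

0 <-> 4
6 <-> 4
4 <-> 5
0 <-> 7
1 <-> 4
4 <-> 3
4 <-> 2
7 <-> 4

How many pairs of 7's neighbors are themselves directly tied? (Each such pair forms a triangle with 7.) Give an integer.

7's neighbors: 0 and 4.
Neighbor pairs that are themselves tied: 7–0–4. Each forms one triangle with 7, for 1 in total.

1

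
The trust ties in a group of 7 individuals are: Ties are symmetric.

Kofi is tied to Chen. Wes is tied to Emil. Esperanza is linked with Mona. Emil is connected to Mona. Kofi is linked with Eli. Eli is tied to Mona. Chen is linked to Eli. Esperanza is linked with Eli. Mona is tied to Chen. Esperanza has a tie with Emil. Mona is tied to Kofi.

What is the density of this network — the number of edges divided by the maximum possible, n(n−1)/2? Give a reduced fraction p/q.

There are 11 edges and 7 nodes, so the maximum possible is C(7,2) = 21.
Density = 11/21.

11/21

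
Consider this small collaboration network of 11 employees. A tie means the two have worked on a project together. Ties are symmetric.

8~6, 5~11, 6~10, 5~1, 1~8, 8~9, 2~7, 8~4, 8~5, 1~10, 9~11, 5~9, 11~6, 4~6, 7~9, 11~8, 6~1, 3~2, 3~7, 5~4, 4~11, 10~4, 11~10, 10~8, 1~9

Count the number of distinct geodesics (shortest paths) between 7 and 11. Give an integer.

1

The shortest distance is 2, and the only length-2 path is 7–9–11. So there is exactly 1 shortest path.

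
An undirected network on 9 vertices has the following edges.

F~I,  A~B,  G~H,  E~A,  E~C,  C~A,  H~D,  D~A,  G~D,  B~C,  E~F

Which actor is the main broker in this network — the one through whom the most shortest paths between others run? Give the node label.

A

Unnormalized betweenness of each node: A:33/2, B:0, C:3/2, D:12, E:12, F:7, G:0, H:0, I:0.
A has the largest value, 33/2, making it the main broker — the node through which the most shortest paths run.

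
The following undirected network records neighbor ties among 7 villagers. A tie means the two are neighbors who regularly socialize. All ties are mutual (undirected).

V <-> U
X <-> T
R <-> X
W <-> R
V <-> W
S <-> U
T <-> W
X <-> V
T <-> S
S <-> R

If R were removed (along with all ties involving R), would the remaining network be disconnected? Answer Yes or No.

No

Even without R, every remaining node can still reach every other (the residual graph is connected), so R is not a cut vertex.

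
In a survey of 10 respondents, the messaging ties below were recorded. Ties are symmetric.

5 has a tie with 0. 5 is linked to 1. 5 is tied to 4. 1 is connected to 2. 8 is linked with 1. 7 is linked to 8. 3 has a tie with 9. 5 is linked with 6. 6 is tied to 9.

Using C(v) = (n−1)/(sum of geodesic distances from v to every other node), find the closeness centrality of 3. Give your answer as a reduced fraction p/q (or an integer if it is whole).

Distances from 3: 0:4, 1:4, 2:5, 4:4, 5:3, 6:2, 7:6, 8:5, 9:1. Sum = 34.
n = 10, so closeness = 9/34.

9/34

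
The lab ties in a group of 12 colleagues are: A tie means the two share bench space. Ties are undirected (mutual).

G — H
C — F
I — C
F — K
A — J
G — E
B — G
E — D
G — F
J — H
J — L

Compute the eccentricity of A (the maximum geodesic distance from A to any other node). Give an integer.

Distances from A: B:4, C:5, D:5, E:4, F:4, G:3, H:2, I:6, J:1, K:5, L:2.
The largest is 6 (to I), so the eccentricity of A is 6.

6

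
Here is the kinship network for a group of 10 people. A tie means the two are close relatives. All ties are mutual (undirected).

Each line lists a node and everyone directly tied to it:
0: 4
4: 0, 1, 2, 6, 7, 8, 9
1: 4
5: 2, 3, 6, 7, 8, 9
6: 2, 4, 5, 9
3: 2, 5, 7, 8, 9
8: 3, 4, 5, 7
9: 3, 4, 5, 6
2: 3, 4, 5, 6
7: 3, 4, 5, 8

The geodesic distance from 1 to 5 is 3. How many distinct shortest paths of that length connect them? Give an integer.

5

The shortest distance is 3. The length-3 paths are: 1–4–2–5; 1–4–8–5; 1–4–9–5; 1–4–6–5; 1–4–7–5.
That gives 5 distinct shortest paths.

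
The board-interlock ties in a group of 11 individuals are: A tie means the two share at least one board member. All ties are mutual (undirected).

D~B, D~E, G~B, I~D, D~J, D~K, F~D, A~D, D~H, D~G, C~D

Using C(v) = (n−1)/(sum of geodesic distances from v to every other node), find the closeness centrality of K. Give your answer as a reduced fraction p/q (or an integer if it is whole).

Distances from K: A:2, B:2, C:2, D:1, E:2, F:2, G:2, H:2, I:2, J:2. Sum = 19.
n = 11, so closeness = 10/19.

10/19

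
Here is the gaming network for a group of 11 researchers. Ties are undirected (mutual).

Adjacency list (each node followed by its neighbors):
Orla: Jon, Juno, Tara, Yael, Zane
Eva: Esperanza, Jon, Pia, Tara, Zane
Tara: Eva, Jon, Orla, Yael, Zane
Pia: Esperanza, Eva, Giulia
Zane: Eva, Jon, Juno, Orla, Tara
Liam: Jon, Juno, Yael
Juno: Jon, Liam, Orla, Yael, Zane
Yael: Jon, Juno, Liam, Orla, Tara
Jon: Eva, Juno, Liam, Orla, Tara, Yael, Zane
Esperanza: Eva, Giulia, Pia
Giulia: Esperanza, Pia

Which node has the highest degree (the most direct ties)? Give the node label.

Jon

Degrees — Esperanza:3, Eva:5, Giulia:2, Jon:7, Juno:5, Liam:3, Orla:5, Pia:3, Tara:5, Yael:5, Zane:5.
The maximum is 7, attained only by Jon.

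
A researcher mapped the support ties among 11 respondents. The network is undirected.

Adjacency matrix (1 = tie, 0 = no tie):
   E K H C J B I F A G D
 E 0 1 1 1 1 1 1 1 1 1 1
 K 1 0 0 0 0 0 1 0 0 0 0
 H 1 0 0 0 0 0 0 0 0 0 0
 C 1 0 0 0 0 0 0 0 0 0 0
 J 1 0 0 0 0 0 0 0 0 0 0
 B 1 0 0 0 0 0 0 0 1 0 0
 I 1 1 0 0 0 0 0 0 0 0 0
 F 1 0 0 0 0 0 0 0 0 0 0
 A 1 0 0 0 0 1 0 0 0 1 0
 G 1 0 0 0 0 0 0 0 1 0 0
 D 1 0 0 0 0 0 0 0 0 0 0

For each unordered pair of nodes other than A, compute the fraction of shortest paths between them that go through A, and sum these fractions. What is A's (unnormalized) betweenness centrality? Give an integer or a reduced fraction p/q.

Pairs whose geodesics pass through A — B–G: 1/2.
All other pairs contribute 0.
Summing the contributions gives betweenness(A) = 1/2.

1/2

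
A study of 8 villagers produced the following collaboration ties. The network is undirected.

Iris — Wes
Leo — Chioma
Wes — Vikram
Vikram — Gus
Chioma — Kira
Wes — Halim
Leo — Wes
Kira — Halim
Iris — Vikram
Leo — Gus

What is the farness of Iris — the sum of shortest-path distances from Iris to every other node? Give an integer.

Distances from Iris: Chioma:3, Gus:2, Halim:2, Kira:3, Leo:2, Vikram:1, Wes:1.
Sum = 3 + 2 + 2 + 3 + 2 + 1 + 1 = 14.

14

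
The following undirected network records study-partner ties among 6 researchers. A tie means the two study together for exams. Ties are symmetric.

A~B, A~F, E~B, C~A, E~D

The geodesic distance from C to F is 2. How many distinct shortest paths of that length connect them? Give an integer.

1

The shortest distance is 2, and the only length-2 path is C–A–F. So there is exactly 1 shortest path.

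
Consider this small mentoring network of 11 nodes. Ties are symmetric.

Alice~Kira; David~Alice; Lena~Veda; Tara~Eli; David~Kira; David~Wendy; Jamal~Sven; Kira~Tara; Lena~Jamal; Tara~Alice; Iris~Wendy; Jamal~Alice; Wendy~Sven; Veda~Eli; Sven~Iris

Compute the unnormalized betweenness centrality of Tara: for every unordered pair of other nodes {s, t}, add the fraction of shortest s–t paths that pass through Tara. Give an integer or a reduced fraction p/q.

Pairs whose geodesics pass through Tara — Kira–Eli: 1; Kira–Veda: 1; Alice–Eli: 1; Alice–Veda: 1/2; Eli–Jamal: 1/2; Eli–Sven: 1/2; Eli–Iris: 3/4; Eli–Wendy: 2/2; Eli–David: 2/2; Veda–David: 2/3.
All other pairs contribute 0.
Summing the contributions gives betweenness(Tara) = 95/12.

95/12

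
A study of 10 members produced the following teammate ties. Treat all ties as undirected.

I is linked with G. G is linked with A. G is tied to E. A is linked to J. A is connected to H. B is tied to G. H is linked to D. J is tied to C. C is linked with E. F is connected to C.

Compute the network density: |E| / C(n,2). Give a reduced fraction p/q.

There are 10 edges and 10 nodes, so the maximum possible is C(10,2) = 45.
Density = 10/45 = 2/9.

2/9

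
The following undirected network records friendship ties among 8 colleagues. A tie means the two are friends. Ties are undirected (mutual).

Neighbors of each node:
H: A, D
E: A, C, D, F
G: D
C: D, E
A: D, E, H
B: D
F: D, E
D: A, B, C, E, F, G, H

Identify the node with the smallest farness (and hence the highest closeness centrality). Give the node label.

D

Farness (sum of distances to all others) for each node — A:11, B:13, C:12, D:7, E:10, F:12, G:13, H:12.
The smallest farness is 7, for D, so D has the highest closeness.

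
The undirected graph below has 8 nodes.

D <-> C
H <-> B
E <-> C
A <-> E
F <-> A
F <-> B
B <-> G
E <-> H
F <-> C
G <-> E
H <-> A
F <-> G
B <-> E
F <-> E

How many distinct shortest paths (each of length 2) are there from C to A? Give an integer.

The shortest distance is 2. The length-2 paths are: C–F–A; C–E–A.
That gives 2 distinct shortest paths.

2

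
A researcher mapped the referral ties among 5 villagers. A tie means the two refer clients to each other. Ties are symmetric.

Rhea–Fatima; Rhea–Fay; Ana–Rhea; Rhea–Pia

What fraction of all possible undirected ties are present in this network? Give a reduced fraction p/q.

2/5

There are 4 edges and 5 nodes, so the maximum possible is C(5,2) = 10.
Density = 4/10 = 2/5.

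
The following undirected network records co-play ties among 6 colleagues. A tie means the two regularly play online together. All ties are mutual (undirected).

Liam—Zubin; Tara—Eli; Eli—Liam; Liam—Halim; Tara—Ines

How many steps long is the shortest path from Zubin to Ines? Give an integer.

One shortest route is Zubin – Liam – Eli – Tara – Ines, which uses 4 edges, and at distance 3 from Zubin we only reach {Tara}, which does not include Ines. So d(Zubin,Ines) = 4.

4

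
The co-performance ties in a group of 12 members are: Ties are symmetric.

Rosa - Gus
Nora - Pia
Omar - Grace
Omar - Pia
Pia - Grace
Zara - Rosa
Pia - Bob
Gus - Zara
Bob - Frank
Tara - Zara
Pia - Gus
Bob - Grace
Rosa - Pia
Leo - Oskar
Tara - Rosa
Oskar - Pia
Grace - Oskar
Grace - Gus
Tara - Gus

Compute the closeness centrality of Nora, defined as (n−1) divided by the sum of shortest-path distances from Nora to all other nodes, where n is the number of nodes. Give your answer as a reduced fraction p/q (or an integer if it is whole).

Distances from Nora: Bob:2, Frank:3, Grace:2, Gus:2, Leo:3, Omar:2, Oskar:2, Pia:1, Rosa:2, Tara:3, Zara:3. Sum = 25.
n = 12, so closeness = 11/25.

11/25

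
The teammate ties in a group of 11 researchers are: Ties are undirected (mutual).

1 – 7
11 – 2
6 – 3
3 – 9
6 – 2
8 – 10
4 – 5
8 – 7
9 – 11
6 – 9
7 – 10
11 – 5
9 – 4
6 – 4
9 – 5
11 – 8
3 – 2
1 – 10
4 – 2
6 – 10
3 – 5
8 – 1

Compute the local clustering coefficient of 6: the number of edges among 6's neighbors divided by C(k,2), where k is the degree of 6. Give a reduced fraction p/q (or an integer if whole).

2/5

6's neighbors: 2, 3, 4, 9, and 10 (k = 5).
Possible neighbor pairs: C(5,2) = 10. Edges among them: 2–3, 2–4, 3–9, 4–9 → e = 4.
Clustering(6) = 4/10 = 2/5.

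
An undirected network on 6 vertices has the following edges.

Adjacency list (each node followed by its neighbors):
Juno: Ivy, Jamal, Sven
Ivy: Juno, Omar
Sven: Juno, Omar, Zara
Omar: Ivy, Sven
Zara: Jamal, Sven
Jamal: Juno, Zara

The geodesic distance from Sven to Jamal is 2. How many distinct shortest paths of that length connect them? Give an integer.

2

The shortest distance is 2. The length-2 paths are: Sven–Juno–Jamal; Sven–Zara–Jamal.
That gives 2 distinct shortest paths.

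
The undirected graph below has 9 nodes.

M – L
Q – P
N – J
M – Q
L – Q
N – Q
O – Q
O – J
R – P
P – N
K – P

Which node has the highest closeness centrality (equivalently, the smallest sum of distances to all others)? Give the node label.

Q

Farness (sum of distances to all others) for each node — J:18, K:19, L:17, M:17, N:13, O:16, P:12, Q:11, R:19.
The smallest farness is 11, for Q, so Q has the highest closeness.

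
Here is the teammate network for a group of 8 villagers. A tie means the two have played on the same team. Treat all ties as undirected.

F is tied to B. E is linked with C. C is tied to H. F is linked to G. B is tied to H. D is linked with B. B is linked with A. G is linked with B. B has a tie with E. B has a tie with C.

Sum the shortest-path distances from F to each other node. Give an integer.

12

Distances from F: A:2, B:1, C:2, D:2, E:2, G:1, H:2.
Sum = 2 + 1 + 2 + 2 + 2 + 1 + 2 = 12.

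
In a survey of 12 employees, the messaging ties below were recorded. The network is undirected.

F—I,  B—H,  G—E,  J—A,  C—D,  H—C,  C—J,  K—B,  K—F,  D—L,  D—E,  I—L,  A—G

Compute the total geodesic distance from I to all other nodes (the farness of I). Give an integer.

Distances from I: A:5, B:3, C:3, D:2, E:3, F:1, G:4, H:4, J:4, K:2, L:1.
Sum = 5 + 3 + 3 + 2 + 3 + 1 + 4 + 4 + 4 + 2 + 1 = 32.

32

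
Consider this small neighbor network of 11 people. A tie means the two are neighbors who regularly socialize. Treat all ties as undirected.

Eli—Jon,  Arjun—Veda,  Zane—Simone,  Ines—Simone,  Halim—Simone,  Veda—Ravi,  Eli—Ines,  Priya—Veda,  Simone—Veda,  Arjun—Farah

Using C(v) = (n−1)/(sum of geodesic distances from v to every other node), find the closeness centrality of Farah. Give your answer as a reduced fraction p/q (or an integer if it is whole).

Distances from Farah: Arjun:1, Eli:5, Halim:4, Ines:4, Jon:6, Priya:3, Ravi:3, Simone:3, Veda:2, Zane:4. Sum = 35.
n = 11, so closeness = 10/35 = 2/7.

2/7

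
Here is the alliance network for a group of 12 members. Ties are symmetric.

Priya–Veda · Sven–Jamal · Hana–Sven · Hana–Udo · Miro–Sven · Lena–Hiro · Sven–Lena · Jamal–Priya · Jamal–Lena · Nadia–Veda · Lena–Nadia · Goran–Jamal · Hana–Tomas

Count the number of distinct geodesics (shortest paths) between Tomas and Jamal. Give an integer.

1

The shortest distance is 3, and the only length-3 path is Tomas–Hana–Sven–Jamal. So there is exactly 1 shortest path.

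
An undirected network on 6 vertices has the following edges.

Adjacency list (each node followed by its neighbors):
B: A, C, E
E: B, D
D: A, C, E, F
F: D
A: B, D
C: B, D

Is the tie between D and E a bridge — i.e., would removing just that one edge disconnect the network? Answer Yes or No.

Even without that edge, D still reaches E via D – A – B – E, so the network stays connected. Not a bridge.

No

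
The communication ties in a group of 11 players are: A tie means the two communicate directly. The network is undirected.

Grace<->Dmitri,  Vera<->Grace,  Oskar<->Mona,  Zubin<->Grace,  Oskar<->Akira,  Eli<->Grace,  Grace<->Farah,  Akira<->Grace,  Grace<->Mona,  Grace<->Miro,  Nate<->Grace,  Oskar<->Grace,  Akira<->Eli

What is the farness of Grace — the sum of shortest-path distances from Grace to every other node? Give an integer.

10

Distances from Grace: Akira:1, Dmitri:1, Eli:1, Farah:1, Miro:1, Mona:1, Nate:1, Oskar:1, Vera:1, Zubin:1.
Sum = 1 + 1 + 1 + 1 + 1 + 1 + 1 + 1 + 1 + 1 = 10.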